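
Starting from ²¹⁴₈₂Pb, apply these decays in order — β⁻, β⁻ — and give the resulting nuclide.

Po-214

Start: (A, Z) = (214, 82).
After β⁻: (214, 83).
After β⁻: (214, 84).
Z = 84 is polonium.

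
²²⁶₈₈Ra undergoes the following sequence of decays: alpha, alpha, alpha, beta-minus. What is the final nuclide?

Start: (A, Z) = (226, 88).
After α: (222, 86).
After α: (218, 84).
After α: (214, 82).
After β⁻: (214, 83).
Z = 83 is bismuth.

Bi-214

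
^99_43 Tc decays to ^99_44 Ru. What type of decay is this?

beta-minus decay

ΔA = 99 − 99 = 0; ΔZ = 44 − 43 = +1.
A is unchanged and Z rises by 1 — a neutron has become a proton (β⁻ decay).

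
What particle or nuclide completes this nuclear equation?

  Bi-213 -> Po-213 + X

Conserve mass number: 213 = 213 + A, so A = 0.
Conserve atomic number: 83 = 84 + Z, so Z = -1.
A = 0 and Z = -1 is e⁻ — a beta-minus particle.

beta-minus particle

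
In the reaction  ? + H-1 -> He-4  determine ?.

Conserve mass number: A + 1 = 4, so A = 3.
Conserve atomic number: Z + 1 = 2, so Z = 1.
A = 3 and Z = 1 is H-3 — a triton.

triton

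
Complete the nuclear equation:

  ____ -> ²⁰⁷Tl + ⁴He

Conserve mass number: A = 207 + 4, so A = 211.
Conserve atomic number: Z = 81 + 2, so Z = 83.
Z = 83 is bismuth, so the species is ²¹¹Bi.

Bi-211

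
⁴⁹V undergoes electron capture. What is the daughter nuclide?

Electron capture: mass number changes by +0, atomic number by -1.
A: 49 = 49; Z: 23 − 1 = 22.
Z = 22 is titanium, so the daughter is ⁴⁹Ti.

Ti-49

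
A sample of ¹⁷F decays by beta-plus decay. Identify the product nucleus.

O-17

Beta-plus decay: mass number changes by +0, atomic number by -1.
A: 17 = 17; Z: 9 − 1 = 8.
Z = 8 is oxygen, so the daughter is ¹⁷O.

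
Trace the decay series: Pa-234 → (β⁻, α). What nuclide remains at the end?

Start: (A, Z) = (234, 91).
After β⁻: (234, 92).
After α: (230, 90).
Z = 90 is thorium.

Th-230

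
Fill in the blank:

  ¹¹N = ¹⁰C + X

proton

Conserve mass number: 11 = 10 + A, so A = 1.
Conserve atomic number: 7 = 6 + Z, so Z = 1.
A = 1 and Z = 1 is ¹H — a proton.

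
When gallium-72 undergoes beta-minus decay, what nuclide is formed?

Beta-minus decay: mass number changes by +0, atomic number by +1.
A: 72 = 72; Z: 31 + 1 = 32.
Z = 32 is germanium, so the daughter is germanium-72.

Ge-72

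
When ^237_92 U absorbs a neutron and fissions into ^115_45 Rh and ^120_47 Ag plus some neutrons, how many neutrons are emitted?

3

Conserve mass number: 238 = 115 + 120 + k, so k = 238 − 235 = 3.
Check atomic number: 92 = 45 + 47 + 0 = 92. ✓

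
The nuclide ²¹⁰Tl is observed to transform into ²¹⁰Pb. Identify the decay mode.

ΔA = 210 − 210 = 0; ΔZ = 82 − 81 = +1.
A is unchanged and Z rises by 1 — a neutron has become a proton (β⁻ decay).

beta-minus decay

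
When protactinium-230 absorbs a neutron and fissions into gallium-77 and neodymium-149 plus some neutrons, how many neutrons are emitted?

Conserve mass number: 231 = 77 + 149 + k, so k = 231 − 226 = 5.
Check atomic number: 91 = 31 + 60 + 0 = 91. ✓

5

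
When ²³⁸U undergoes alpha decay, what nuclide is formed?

Alpha decay: mass number changes by -4, atomic number by -2.
A: 238 − 4 = 234; Z: 92 − 2 = 90.
Z = 90 is thorium, so the daughter is ²³⁴Th.

Th-234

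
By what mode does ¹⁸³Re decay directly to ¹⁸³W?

ΔA = 183 − 183 = 0; ΔZ = 74 − 75 = -1.
A is unchanged and Z drops by 1 — a proton has become a neutron (β⁺ emission or electron capture).

beta-plus decay or electron capture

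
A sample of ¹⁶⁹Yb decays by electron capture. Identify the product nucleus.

Tm-169

Electron capture: mass number changes by +0, atomic number by -1.
A: 169 = 169; Z: 70 − 1 = 69.
Z = 69 is thulium, so the daughter is ¹⁶⁹Tm.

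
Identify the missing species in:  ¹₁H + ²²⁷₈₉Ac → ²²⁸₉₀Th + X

Conserve mass number: 1 + 227 = 228 + A, so A = 0.
Conserve atomic number: 1 + 89 = 90 + Z, so Z = 0.
A = 0 and Z = 0 is ⁰₀γ — a gamma ray.

gamma ray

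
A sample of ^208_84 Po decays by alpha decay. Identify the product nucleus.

Alpha decay: mass number changes by -4, atomic number by -2.
A: 208 − 4 = 204; Z: 84 − 2 = 82.
Z = 82 is lead, so the daughter is ^204_82 Pb.

Pb-204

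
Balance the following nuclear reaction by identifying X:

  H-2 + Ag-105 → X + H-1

Conserve mass number: 2 + 105 = A + 1, so A = 106.
Conserve atomic number: 1 + 47 = Z + 1, so Z = 47.
Z = 47 is silver, so the species is Ag-106.

Ag-106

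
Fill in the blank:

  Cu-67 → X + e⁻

Conserve mass number: 67 = A + 0, so A = 67.
Conserve atomic number: 29 = Z − 1, so Z = 30.
Z = 30 is zinc, so the species is Zn-67.

Zn-67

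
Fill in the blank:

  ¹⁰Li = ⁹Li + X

Conserve mass number: 10 = 9 + A, so A = 1.
Conserve atomic number: 3 = 3 + Z, so Z = 0.
A = 1 and Z = 0 is ¹n — a neutron.

neutron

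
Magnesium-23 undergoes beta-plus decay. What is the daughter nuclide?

Na-23

Beta-plus decay: mass number changes by +0, atomic number by -1.
A: 23 = 23; Z: 12 − 1 = 11.
Z = 11 is sodium, so the daughter is sodium-23.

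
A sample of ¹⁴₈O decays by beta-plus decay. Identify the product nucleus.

Beta-plus decay: mass number changes by +0, atomic number by -1.
A: 14 = 14; Z: 8 − 1 = 7.
Z = 7 is nitrogen, so the daughter is ¹⁴₇N.

N-14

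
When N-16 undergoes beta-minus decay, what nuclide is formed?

O-16

Beta-minus decay: mass number changes by +0, atomic number by +1.
A: 16 = 16; Z: 7 + 1 = 8.
Z = 8 is oxygen, so the daughter is O-16.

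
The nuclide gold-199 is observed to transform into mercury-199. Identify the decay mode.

ΔA = 199 − 199 = 0; ΔZ = 80 − 79 = +1.
A is unchanged and Z rises by 1 — a neutron has become a proton (β⁻ decay).

beta-minus decay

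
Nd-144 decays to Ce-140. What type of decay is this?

ΔA = 140 − 144 = -4; ΔZ = 58 − 60 = -2.
A drops by 4 and Z drops by 2 — the signature of alpha emission.

alpha decay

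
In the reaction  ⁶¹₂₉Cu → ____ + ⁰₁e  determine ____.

Ni-61

Conserve mass number: 61 = A + 0, so A = 61.
Conserve atomic number: 29 = Z + 1, so Z = 28.
Z = 28 is nickel, so the species is ⁶¹₂₈Ni.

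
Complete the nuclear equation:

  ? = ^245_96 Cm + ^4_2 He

Cf-249

Conserve mass number: A = 245 + 4, so A = 249.
Conserve atomic number: Z = 96 + 2, so Z = 98.
Z = 98 is californium, so the species is ^249_98 Cf.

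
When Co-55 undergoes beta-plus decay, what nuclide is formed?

Beta-plus decay: mass number changes by +0, atomic number by -1.
A: 55 = 55; Z: 27 − 1 = 26.
Z = 26 is iron, so the daughter is Fe-55.

Fe-55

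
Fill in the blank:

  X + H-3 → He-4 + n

Conserve mass number: A + 3 = 4 + 1, so A = 2.
Conserve atomic number: Z + 1 = 2 + 0, so Z = 1.
A = 2 and Z = 1 is H-2 — a deuteron.

deuteron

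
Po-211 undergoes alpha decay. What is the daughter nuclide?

Alpha decay: mass number changes by -4, atomic number by -2.
A: 211 − 4 = 207; Z: 84 − 2 = 82.
Z = 82 is lead, so the daughter is Pb-207.

Pb-207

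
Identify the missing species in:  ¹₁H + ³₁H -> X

Conserve mass number: 1 + 3 = A, so A = 4.
Conserve atomic number: 1 + 1 = Z, so Z = 2.
A = 4 and Z = 2 is ⁴₂He — an alpha particle.

He-4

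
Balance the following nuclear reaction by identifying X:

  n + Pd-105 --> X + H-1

Rh-105

Conserve mass number: 1 + 105 = A + 1, so A = 105.
Conserve atomic number: 0 + 46 = Z + 1, so Z = 45.
Z = 45 is rhodium, so the species is Rh-105.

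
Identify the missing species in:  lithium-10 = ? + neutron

Li-9

Conserve mass number: 10 = A + 1, so A = 9.
Conserve atomic number: 3 = Z + 0, so Z = 3.
Z = 3 is lithium, so the species is lithium-9.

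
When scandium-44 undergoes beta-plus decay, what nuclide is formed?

Beta-plus decay: mass number changes by +0, atomic number by -1.
A: 44 = 44; Z: 21 − 1 = 20.
Z = 20 is calcium, so the daughter is calcium-44.

Ca-44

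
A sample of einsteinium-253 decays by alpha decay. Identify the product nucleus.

Bk-249

Alpha decay: mass number changes by -4, atomic number by -2.
A: 253 − 4 = 249; Z: 99 − 2 = 97.
Z = 97 is berkelium, so the daughter is berkelium-249.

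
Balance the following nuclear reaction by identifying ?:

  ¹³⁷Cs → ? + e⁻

Conserve mass number: 137 = A + 0, so A = 137.
Conserve atomic number: 55 = Z − 1, so Z = 56.
Z = 56 is barium, so the species is ¹³⁷Ba.

Ba-137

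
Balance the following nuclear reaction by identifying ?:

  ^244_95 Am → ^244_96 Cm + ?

Conserve mass number: 244 = 244 + A, so A = 0.
Conserve atomic number: 95 = 96 + Z, so Z = -1.
A = 0 and Z = -1 is ^0_-1 e — a beta-minus particle.

beta-minus particle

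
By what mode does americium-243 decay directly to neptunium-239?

alpha decay

ΔA = 239 − 243 = -4; ΔZ = 93 − 95 = -2.
A drops by 4 and Z drops by 2 — the signature of alpha emission.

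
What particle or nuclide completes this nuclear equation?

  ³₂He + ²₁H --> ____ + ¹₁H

Conserve mass number: 3 + 2 = A + 1, so A = 4.
Conserve atomic number: 2 + 1 = Z + 1, so Z = 2.
A = 4 and Z = 2 is ⁴₂He — an alpha particle.

He-4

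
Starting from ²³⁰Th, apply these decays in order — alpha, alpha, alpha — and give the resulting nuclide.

Po-218

Start: (A, Z) = (230, 90).
After α: (226, 88).
After α: (222, 86).
After α: (218, 84).
Z = 84 is polonium.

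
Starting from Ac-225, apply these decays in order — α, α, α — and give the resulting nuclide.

Start: (A, Z) = (225, 89).
After α: (221, 87).
After α: (217, 85).
After α: (213, 83).
Z = 83 is bismuth.

Bi-213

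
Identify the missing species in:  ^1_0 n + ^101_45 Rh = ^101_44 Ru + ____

Conserve mass number: 1 + 101 = 101 + A, so A = 1.
Conserve atomic number: 0 + 45 = 44 + Z, so Z = 1.
A = 1 and Z = 1 is ^1_1 H — a proton.

proton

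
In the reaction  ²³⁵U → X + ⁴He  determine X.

Th-231

Conserve mass number: 235 = A + 4, so A = 231.
Conserve atomic number: 92 = Z + 2, so Z = 90.
Z = 90 is thorium, so the species is ²³¹Th.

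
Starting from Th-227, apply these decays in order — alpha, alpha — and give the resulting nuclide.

Rn-219

Start: (A, Z) = (227, 90).
After α: (223, 88).
After α: (219, 86).
Z = 86 is radon.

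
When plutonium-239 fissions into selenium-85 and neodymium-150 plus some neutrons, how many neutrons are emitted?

Conserve mass number: 239 = 85 + 150 + k, so k = 239 − 235 = 4.
Check atomic number: 94 = 34 + 60 + 0 = 94. ✓

4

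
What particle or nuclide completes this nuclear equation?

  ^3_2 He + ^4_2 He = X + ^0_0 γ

Be-7

Conserve mass number: 3 + 4 = A + 0, so A = 7.
Conserve atomic number: 2 + 2 = Z + 0, so Z = 4.
Z = 4 is beryllium, so the species is ^7_4 Be.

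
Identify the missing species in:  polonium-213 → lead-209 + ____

alpha particle

Conserve mass number: 213 = 209 + A, so A = 4.
Conserve atomic number: 84 = 82 + Z, so Z = 2.
A = 4 and Z = 2 is helium-4 — an alpha particle.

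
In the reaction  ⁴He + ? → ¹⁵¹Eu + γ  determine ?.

Pm-147

Conserve mass number: 4 + A = 151 + 0, so A = 147.
Conserve atomic number: 2 + Z = 63 + 0, so Z = 61.
Z = 61 is promethium, so the species is ¹⁴⁷Pm.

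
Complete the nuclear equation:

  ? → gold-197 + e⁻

Conserve mass number: A = 197 + 0, so A = 197.
Conserve atomic number: Z = 79 − 1, so Z = 78.
Z = 78 is platinum, so the species is platinum-197.

Pt-197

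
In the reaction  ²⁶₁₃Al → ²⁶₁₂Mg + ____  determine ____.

Conserve mass number: 26 = 26 + A, so A = 0.
Conserve atomic number: 13 = 12 + Z, so Z = 1.
A = 0 and Z = 1 is ⁰₁e — a positron.

positron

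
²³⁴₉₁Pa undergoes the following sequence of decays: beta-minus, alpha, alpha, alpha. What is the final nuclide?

Start: (A, Z) = (234, 91).
After β⁻: (234, 92).
After α: (230, 90).
After α: (226, 88).
After α: (222, 86).
Z = 86 is radon.

Rn-222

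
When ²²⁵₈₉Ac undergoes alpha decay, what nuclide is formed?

Fr-221

Alpha decay: mass number changes by -4, atomic number by -2.
A: 225 − 4 = 221; Z: 89 − 2 = 87.
Z = 87 is francium, so the daughter is ²²¹₈₇Fr.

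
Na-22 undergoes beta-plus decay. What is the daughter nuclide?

Ne-22

Beta-plus decay: mass number changes by +0, atomic number by -1.
A: 22 = 22; Z: 11 − 1 = 10.
Z = 10 is neon, so the daughter is Ne-22.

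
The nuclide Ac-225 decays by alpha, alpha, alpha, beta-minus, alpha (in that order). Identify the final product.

Pb-209

Start: (A, Z) = (225, 89).
After α: (221, 87).
After α: (217, 85).
After α: (213, 83).
After β⁻: (213, 84).
After α: (209, 82).
Z = 82 is lead.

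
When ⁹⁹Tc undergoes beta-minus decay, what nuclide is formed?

Ru-99

Beta-minus decay: mass number changes by +0, atomic number by +1.
A: 99 = 99; Z: 43 + 1 = 44.
Z = 44 is ruthenium, so the daughter is ⁹⁹Ru.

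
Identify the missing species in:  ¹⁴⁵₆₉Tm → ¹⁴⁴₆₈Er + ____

proton

Conserve mass number: 145 = 144 + A, so A = 1.
Conserve atomic number: 69 = 68 + Z, so Z = 1.
A = 1 and Z = 1 is ¹₁H — a proton.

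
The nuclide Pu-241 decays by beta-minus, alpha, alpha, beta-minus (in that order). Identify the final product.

U-233

Start: (A, Z) = (241, 94).
After β⁻: (241, 95).
After α: (237, 93).
After α: (233, 91).
After β⁻: (233, 92).
Z = 92 is uranium.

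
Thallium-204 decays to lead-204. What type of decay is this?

beta-minus decay

ΔA = 204 − 204 = 0; ΔZ = 82 − 81 = +1.
A is unchanged and Z rises by 1 — a neutron has become a proton (β⁻ decay).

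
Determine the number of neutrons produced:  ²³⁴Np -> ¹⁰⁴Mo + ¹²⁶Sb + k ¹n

4

Conserve mass number: 234 = 104 + 126 + k, so k = 234 − 230 = 4.
Check atomic number: 93 = 42 + 51 + 0 = 93. ✓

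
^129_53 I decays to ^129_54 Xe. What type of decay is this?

beta-minus decay

ΔA = 129 − 129 = 0; ΔZ = 54 − 53 = +1.
A is unchanged and Z rises by 1 — a neutron has become a proton (β⁻ decay).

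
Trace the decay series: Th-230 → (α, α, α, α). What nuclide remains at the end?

Pb-214

Start: (A, Z) = (230, 90).
After α: (226, 88).
After α: (222, 86).
After α: (218, 84).
After α: (214, 82).
Z = 82 is lead.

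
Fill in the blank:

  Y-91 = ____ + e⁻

Zr-91

Conserve mass number: 91 = A + 0, so A = 91.
Conserve atomic number: 39 = Z − 1, so Z = 40.
Z = 40 is zirconium, so the species is Zr-91.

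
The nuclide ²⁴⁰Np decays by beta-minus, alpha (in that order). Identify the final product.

U-236

Start: (A, Z) = (240, 93).
After β⁻: (240, 94).
After α: (236, 92).
Z = 92 is uranium.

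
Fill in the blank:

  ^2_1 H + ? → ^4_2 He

Conserve mass number: 2 + A = 4, so A = 2.
Conserve atomic number: 1 + Z = 2, so Z = 1.
A = 2 and Z = 1 is ^2_1 H — a deuteron.

deuteron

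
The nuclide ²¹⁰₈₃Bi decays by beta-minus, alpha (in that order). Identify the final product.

Pb-206

Start: (A, Z) = (210, 83).
After β⁻: (210, 84).
After α: (206, 82).
Z = 82 is lead.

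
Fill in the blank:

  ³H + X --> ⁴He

proton

Conserve mass number: 3 + A = 4, so A = 1.
Conserve atomic number: 1 + Z = 2, so Z = 1.
A = 1 and Z = 1 is ¹H — a proton.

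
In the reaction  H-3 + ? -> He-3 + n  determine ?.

proton

Conserve mass number: 3 + A = 3 + 1, so A = 1.
Conserve atomic number: 1 + Z = 2 + 0, so Z = 1.
A = 1 and Z = 1 is H-1 — a proton.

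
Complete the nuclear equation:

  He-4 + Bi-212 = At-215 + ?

neutron

Conserve mass number: 4 + 212 = 215 + A, so A = 1.
Conserve atomic number: 2 + 83 = 85 + Z, so Z = 0.
A = 1 and Z = 0 is n — a neutron.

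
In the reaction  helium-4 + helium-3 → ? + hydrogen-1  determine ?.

Conserve mass number: 4 + 3 = A + 1, so A = 6.
Conserve atomic number: 2 + 2 = Z + 1, so Z = 3.
Z = 3 is lithium, so the species is lithium-6.

Li-6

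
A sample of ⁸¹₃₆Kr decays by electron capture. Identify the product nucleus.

Br-81

Electron capture: mass number changes by +0, atomic number by -1.
A: 81 = 81; Z: 36 − 1 = 35.
Z = 35 is bromine, so the daughter is ⁸¹₃₅Br.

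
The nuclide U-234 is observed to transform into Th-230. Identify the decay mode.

ΔA = 230 − 234 = -4; ΔZ = 90 − 92 = -2.
A drops by 4 and Z drops by 2 — the signature of alpha emission.

alpha decay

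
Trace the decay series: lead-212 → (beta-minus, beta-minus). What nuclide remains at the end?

Start: (A, Z) = (212, 82).
After β⁻: (212, 83).
After β⁻: (212, 84).
Z = 84 is polonium.

Po-212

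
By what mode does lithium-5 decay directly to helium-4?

ΔA = 4 − 5 = -1; ΔZ = 2 − 3 = -1.
A drops by 1 and Z drops by 1 — a proton was emitted.

proton emission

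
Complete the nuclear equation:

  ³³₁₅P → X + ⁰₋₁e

Conserve mass number: 33 = A + 0, so A = 33.
Conserve atomic number: 15 = Z − 1, so Z = 16.
Z = 16 is sulfur, so the species is ³³₁₆S.

S-33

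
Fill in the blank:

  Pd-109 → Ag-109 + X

beta-minus particle

Conserve mass number: 109 = 109 + A, so A = 0.
Conserve atomic number: 46 = 47 + Z, so Z = -1.
A = 0 and Z = -1 is e⁻ — a beta-minus particle.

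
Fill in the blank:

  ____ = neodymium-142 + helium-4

Conserve mass number: A = 142 + 4, so A = 146.
Conserve atomic number: Z = 60 + 2, so Z = 62.
Z = 62 is samarium, so the species is samarium-146.

Sm-146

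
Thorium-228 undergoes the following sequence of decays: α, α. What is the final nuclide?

Rn-220

Start: (A, Z) = (228, 90).
After α: (224, 88).
After α: (220, 86).
Z = 86 is radon.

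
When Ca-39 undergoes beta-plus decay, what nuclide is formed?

Beta-plus decay: mass number changes by +0, atomic number by -1.
A: 39 = 39; Z: 20 − 1 = 19.
Z = 19 is potassium, so the daughter is K-39.

K-39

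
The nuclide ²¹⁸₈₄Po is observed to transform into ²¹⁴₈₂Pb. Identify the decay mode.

alpha decay

ΔA = 214 − 218 = -4; ΔZ = 82 − 84 = -2.
A drops by 4 and Z drops by 2 — the signature of alpha emission.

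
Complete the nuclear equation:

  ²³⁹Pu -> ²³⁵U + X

alpha particle

Conserve mass number: 239 = 235 + A, so A = 4.
Conserve atomic number: 94 = 92 + Z, so Z = 2.
A = 4 and Z = 2 is ⁴He — an alpha particle.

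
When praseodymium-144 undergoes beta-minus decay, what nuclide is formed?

Nd-144

Beta-minus decay: mass number changes by +0, atomic number by +1.
A: 144 = 144; Z: 59 + 1 = 60.
Z = 60 is neodymium, so the daughter is neodymium-144.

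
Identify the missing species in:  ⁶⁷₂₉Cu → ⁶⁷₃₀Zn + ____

Conserve mass number: 67 = 67 + A, so A = 0.
Conserve atomic number: 29 = 30 + Z, so Z = -1.
A = 0 and Z = -1 is ⁰₋₁e — a beta-minus particle.

beta-minus particle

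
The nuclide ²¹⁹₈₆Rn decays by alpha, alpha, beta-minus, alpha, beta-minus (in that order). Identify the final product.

Start: (A, Z) = (219, 86).
After α: (215, 84).
After α: (211, 82).
After β⁻: (211, 83).
After α: (207, 81).
After β⁻: (207, 82).
Z = 82 is lead.

Pb-207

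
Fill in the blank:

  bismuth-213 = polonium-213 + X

beta-minus particle

Conserve mass number: 213 = 213 + A, so A = 0.
Conserve atomic number: 83 = 84 + Z, so Z = -1.
A = 0 and Z = -1 is e⁻ — a beta-minus particle.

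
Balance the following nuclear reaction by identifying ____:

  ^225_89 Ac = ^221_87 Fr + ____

Conserve mass number: 225 = 221 + A, so A = 4.
Conserve atomic number: 89 = 87 + Z, so Z = 2.
A = 4 and Z = 2 is ^4_2 He — an alpha particle.

alpha particle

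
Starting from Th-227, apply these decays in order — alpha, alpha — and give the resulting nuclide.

Rn-219

Start: (A, Z) = (227, 90).
After α: (223, 88).
After α: (219, 86).
Z = 86 is radon.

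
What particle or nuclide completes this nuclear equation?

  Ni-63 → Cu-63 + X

Conserve mass number: 63 = 63 + A, so A = 0.
Conserve atomic number: 28 = 29 + Z, so Z = -1.
A = 0 and Z = -1 is e⁻ — a beta-minus particle.

beta-minus particle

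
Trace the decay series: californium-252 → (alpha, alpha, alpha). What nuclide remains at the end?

U-240

Start: (A, Z) = (252, 98).
After α: (248, 96).
After α: (244, 94).
After α: (240, 92).
Z = 92 is uranium.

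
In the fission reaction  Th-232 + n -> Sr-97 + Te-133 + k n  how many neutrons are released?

3

Conserve mass number: 233 = 97 + 133 + k, so k = 233 − 230 = 3.
Check atomic number: 90 = 38 + 52 + 0 = 90. ✓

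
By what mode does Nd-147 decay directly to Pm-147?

ΔA = 147 − 147 = 0; ΔZ = 61 − 60 = +1.
A is unchanged and Z rises by 1 — a neutron has become a proton (β⁻ decay).

beta-minus decay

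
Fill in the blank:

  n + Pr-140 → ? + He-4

La-137

Conserve mass number: 1 + 140 = A + 4, so A = 137.
Conserve atomic number: 0 + 59 = Z + 2, so Z = 57.
Z = 57 is lanthanum, so the species is La-137.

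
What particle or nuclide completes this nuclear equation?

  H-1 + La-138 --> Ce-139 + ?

gamma ray

Conserve mass number: 1 + 138 = 139 + A, so A = 0.
Conserve atomic number: 1 + 57 = 58 + Z, so Z = 0.
A = 0 and Z = 0 is γ — a gamma ray.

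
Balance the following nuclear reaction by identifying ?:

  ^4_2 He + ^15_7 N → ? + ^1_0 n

F-18

Conserve mass number: 4 + 15 = A + 1, so A = 18.
Conserve atomic number: 2 + 7 = Z + 0, so Z = 9.
Z = 9 is fluorine, so the species is ^18_9 F.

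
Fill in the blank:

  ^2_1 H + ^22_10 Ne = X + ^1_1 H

Ne-23

Conserve mass number: 2 + 22 = A + 1, so A = 23.
Conserve atomic number: 1 + 10 = Z + 1, so Z = 10.
Z = 10 is neon, so the species is ^23_10 Ne.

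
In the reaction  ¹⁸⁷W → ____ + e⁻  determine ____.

Conserve mass number: 187 = A + 0, so A = 187.
Conserve atomic number: 74 = Z − 1, so Z = 75.
Z = 75 is rhenium, so the species is ¹⁸⁷Re.

Re-187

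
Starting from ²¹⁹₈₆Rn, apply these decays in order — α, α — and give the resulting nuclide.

Pb-211

Start: (A, Z) = (219, 86).
After α: (215, 84).
After α: (211, 82).
Z = 82 is lead.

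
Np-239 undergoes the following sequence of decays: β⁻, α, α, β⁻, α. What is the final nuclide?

Start: (A, Z) = (239, 93).
After β⁻: (239, 94).
After α: (235, 92).
After α: (231, 90).
After β⁻: (231, 91).
After α: (227, 89).
Z = 89 is actinium.

Ac-227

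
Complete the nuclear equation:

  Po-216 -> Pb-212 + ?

alpha particle

Conserve mass number: 216 = 212 + A, so A = 4.
Conserve atomic number: 84 = 82 + Z, so Z = 2.
A = 4 and Z = 2 is He-4 — an alpha particle.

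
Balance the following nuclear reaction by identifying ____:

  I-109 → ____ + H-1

Conserve mass number: 109 = A + 1, so A = 108.
Conserve atomic number: 53 = Z + 1, so Z = 52.
Z = 52 is tellurium, so the species is Te-108.

Te-108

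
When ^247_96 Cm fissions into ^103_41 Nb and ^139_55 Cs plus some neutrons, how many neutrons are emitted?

5

Conserve mass number: 247 = 103 + 139 + k, so k = 247 − 242 = 5.
Check atomic number: 96 = 41 + 55 + 0 = 96. ✓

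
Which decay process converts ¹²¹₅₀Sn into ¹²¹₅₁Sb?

ΔA = 121 − 121 = 0; ΔZ = 51 − 50 = +1.
A is unchanged and Z rises by 1 — a neutron has become a proton (β⁻ decay).

beta-minus decay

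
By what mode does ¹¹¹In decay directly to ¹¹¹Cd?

ΔA = 111 − 111 = 0; ΔZ = 48 − 49 = -1.
A is unchanged and Z drops by 1 — a proton has become a neutron (β⁺ emission or electron capture).

beta-plus decay or electron capture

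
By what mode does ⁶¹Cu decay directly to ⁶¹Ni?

ΔA = 61 − 61 = 0; ΔZ = 28 − 29 = -1.
A is unchanged and Z drops by 1 — a proton has become a neutron (β⁺ emission or electron capture).

beta-plus decay or electron capture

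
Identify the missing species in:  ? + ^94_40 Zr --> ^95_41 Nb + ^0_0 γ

proton

Conserve mass number: A + 94 = 95 + 0, so A = 1.
Conserve atomic number: Z + 40 = 41 + 0, so Z = 1.
A = 1 and Z = 1 is ^1_1 H — a proton.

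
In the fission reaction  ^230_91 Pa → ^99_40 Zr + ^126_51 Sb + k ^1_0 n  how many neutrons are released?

5

Conserve mass number: 230 = 99 + 126 + k, so k = 230 − 225 = 5.
Check atomic number: 91 = 40 + 51 + 0 = 91. ✓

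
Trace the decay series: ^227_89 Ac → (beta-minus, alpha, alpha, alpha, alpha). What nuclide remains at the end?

Pb-211

Start: (A, Z) = (227, 89).
After β⁻: (227, 90).
After α: (223, 88).
After α: (219, 86).
After α: (215, 84).
After α: (211, 82).
Z = 82 is lead.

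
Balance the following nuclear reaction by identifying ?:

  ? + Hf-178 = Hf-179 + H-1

Conserve mass number: A + 178 = 179 + 1, so A = 2.
Conserve atomic number: Z + 72 = 72 + 1, so Z = 1.
A = 2 and Z = 1 is H-2 — a deuteron.

deuteron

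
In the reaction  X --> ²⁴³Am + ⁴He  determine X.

Conserve mass number: A = 243 + 4, so A = 247.
Conserve atomic number: Z = 95 + 2, so Z = 97.
Z = 97 is berkelium, so the species is ²⁴⁷Bk.

Bk-247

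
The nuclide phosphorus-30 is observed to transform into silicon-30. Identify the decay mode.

beta-plus decay or electron capture

ΔA = 30 − 30 = 0; ΔZ = 14 − 15 = -1.
A is unchanged and Z drops by 1 — a proton has become a neutron (β⁺ emission or electron capture).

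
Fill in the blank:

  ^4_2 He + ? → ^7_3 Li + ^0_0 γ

Conserve mass number: 4 + A = 7 + 0, so A = 3.
Conserve atomic number: 2 + Z = 3 + 0, so Z = 1.
A = 3 and Z = 1 is ^3_1 H — a triton.

triton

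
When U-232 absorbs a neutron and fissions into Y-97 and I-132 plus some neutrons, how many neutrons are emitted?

4

Conserve mass number: 233 = 97 + 132 + k, so k = 233 − 229 = 4.
Check atomic number: 92 = 39 + 53 + 0 = 92. ✓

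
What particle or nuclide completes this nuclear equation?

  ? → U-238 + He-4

Conserve mass number: A = 238 + 4, so A = 242.
Conserve atomic number: Z = 92 + 2, so Z = 94.
Z = 94 is plutonium, so the species is Pu-242.

Pu-242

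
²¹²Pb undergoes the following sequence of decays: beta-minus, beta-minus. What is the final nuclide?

Start: (A, Z) = (212, 82).
After β⁻: (212, 83).
After β⁻: (212, 84).
Z = 84 is polonium.

Po-212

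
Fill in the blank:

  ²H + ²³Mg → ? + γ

Al-25

Conserve mass number: 2 + 23 = A + 0, so A = 25.
Conserve atomic number: 1 + 12 = Z + 0, so Z = 13.
Z = 13 is aluminium, so the species is ²⁵Al.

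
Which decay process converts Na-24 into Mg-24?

ΔA = 24 − 24 = 0; ΔZ = 12 − 11 = +1.
A is unchanged and Z rises by 1 — a neutron has become a proton (β⁻ decay).

beta-minus decay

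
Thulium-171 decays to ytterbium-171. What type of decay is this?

ΔA = 171 − 171 = 0; ΔZ = 70 − 69 = +1.
A is unchanged and Z rises by 1 — a neutron has become a proton (β⁻ decay).

beta-minus decay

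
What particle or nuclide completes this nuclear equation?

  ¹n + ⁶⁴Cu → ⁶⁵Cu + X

Conserve mass number: 1 + 64 = 65 + A, so A = 0.
Conserve atomic number: 0 + 29 = 29 + Z, so Z = 0.
A = 0 and Z = 0 is γ — a gamma ray.

gamma ray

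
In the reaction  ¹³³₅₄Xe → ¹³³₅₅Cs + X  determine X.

Conserve mass number: 133 = 133 + A, so A = 0.
Conserve atomic number: 54 = 55 + Z, so Z = -1.
A = 0 and Z = -1 is ⁰₋₁e — a beta-minus particle.

beta-minus particle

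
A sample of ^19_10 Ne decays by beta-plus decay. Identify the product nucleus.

Beta-plus decay: mass number changes by +0, atomic number by -1.
A: 19 = 19; Z: 10 − 1 = 9.
Z = 9 is fluorine, so the daughter is ^19_9 F.

F-19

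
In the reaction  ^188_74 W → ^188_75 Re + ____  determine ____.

Conserve mass number: 188 = 188 + A, so A = 0.
Conserve atomic number: 74 = 75 + Z, so Z = -1.
A = 0 and Z = -1 is ^0_-1 e — a beta-minus particle.

beta-minus particle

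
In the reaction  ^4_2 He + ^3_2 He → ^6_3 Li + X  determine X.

proton

Conserve mass number: 4 + 3 = 6 + A, so A = 1.
Conserve atomic number: 2 + 2 = 3 + Z, so Z = 1.
A = 1 and Z = 1 is ^1_1 H — a proton.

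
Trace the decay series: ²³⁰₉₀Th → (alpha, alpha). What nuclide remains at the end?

Start: (A, Z) = (230, 90).
After α: (226, 88).
After α: (222, 86).
Z = 86 is radon.

Rn-222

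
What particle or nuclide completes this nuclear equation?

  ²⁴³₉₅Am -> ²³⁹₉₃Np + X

alpha particle

Conserve mass number: 243 = 239 + A, so A = 4.
Conserve atomic number: 95 = 93 + Z, so Z = 2.
A = 4 and Z = 2 is ⁴₂He — an alpha particle.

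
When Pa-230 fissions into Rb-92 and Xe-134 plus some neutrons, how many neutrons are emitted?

4

Conserve mass number: 230 = 92 + 134 + k, so k = 230 − 226 = 4.
Check atomic number: 91 = 37 + 54 + 0 = 91. ✓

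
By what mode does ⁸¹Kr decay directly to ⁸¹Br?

beta-plus decay or electron capture

ΔA = 81 − 81 = 0; ΔZ = 35 − 36 = -1.
A is unchanged and Z drops by 1 — a proton has become a neutron (β⁺ emission or electron capture).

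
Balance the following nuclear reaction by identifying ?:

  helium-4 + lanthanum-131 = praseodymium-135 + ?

Conserve mass number: 4 + 131 = 135 + A, so A = 0.
Conserve atomic number: 2 + 57 = 59 + Z, so Z = 0.
A = 0 and Z = 0 is γ — a gamma ray.

gamma ray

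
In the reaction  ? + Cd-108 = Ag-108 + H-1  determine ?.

neutron

Conserve mass number: A + 108 = 108 + 1, so A = 1.
Conserve atomic number: Z + 48 = 47 + 1, so Z = 0.
A = 1 and Z = 0 is n — a neutron.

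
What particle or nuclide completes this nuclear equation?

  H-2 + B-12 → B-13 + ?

Conserve mass number: 2 + 12 = 13 + A, so A = 1.
Conserve atomic number: 1 + 5 = 5 + Z, so Z = 1.
A = 1 and Z = 1 is H-1 — a proton.

proton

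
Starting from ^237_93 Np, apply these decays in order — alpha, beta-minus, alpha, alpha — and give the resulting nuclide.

Ra-225

Start: (A, Z) = (237, 93).
After α: (233, 91).
After β⁻: (233, 92).
After α: (229, 90).
After α: (225, 88).
Z = 88 is radium.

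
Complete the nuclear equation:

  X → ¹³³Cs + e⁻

Xe-133

Conserve mass number: A = 133 + 0, so A = 133.
Conserve atomic number: Z = 55 − 1, so Z = 54.
Z = 54 is xenon, so the species is ¹³³Xe.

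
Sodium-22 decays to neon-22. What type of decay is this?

beta-plus decay or electron capture

ΔA = 22 − 22 = 0; ΔZ = 10 − 11 = -1.
A is unchanged and Z drops by 1 — a proton has become a neutron (β⁺ emission or electron capture).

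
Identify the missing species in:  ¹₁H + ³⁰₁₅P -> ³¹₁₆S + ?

Conserve mass number: 1 + 30 = 31 + A, so A = 0.
Conserve atomic number: 1 + 15 = 16 + Z, so Z = 0.
A = 0 and Z = 0 is ⁰₀γ — a gamma ray.

gamma ray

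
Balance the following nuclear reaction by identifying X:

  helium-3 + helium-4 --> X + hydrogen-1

Li-6

Conserve mass number: 3 + 4 = A + 1, so A = 6.
Conserve atomic number: 2 + 2 = Z + 1, so Z = 3.
Z = 3 is lithium, so the species is lithium-6.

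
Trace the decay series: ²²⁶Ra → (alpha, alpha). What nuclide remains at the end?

Po-218

Start: (A, Z) = (226, 88).
After α: (222, 86).
After α: (218, 84).
Z = 84 is polonium.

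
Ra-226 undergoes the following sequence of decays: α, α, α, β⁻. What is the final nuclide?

Bi-214

Start: (A, Z) = (226, 88).
After α: (222, 86).
After α: (218, 84).
After α: (214, 82).
After β⁻: (214, 83).
Z = 83 is bismuth.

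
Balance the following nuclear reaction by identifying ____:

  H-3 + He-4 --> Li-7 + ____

gamma ray

Conserve mass number: 3 + 4 = 7 + A, so A = 0.
Conserve atomic number: 1 + 2 = 3 + Z, so Z = 0.
A = 0 and Z = 0 is γ — a gamma ray.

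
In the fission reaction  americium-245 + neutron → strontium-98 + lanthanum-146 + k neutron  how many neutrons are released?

Conserve mass number: 246 = 98 + 146 + k, so k = 246 − 244 = 2.
Check atomic number: 95 = 38 + 57 + 0 = 95. ✓

2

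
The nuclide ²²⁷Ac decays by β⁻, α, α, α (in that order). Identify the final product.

Po-215

Start: (A, Z) = (227, 89).
After β⁻: (227, 90).
After α: (223, 88).
After α: (219, 86).
After α: (215, 84).
Z = 84 is polonium.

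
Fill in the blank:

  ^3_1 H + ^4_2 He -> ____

Li-7

Conserve mass number: 3 + 4 = A, so A = 7.
Conserve atomic number: 1 + 2 = Z, so Z = 3.
Z = 3 is lithium, so the species is ^7_3 Li.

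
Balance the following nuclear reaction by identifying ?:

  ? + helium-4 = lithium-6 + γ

Conserve mass number: A + 4 = 6 + 0, so A = 2.
Conserve atomic number: Z + 2 = 3 + 0, so Z = 1.
A = 2 and Z = 1 is hydrogen-2 — a deuteron.

deuteron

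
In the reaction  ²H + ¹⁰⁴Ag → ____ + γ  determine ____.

Cd-106

Conserve mass number: 2 + 104 = A + 0, so A = 106.
Conserve atomic number: 1 + 47 = Z + 0, so Z = 48.
Z = 48 is cadmium, so the species is ¹⁰⁶Cd.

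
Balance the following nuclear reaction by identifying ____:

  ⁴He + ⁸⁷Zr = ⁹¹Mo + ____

gamma ray

Conserve mass number: 4 + 87 = 91 + A, so A = 0.
Conserve atomic number: 2 + 40 = 42 + Z, so Z = 0.
A = 0 and Z = 0 is γ — a gamma ray.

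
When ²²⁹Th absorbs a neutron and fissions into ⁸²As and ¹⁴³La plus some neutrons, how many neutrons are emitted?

Conserve mass number: 230 = 82 + 143 + k, so k = 230 − 225 = 5.
Check atomic number: 90 = 33 + 57 + 0 = 90. ✓

5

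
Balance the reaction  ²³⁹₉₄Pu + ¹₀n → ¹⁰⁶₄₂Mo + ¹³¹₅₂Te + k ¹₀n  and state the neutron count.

Conserve mass number: 240 = 106 + 131 + k, so k = 240 − 237 = 3.
Check atomic number: 94 = 42 + 52 + 0 = 94. ✓

3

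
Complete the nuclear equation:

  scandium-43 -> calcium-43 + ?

Conserve mass number: 43 = 43 + A, so A = 0.
Conserve atomic number: 21 = 20 + Z, so Z = 1.
A = 0 and Z = 1 is e⁺ — a positron.

positron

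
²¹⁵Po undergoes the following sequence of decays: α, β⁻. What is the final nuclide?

Start: (A, Z) = (215, 84).
After α: (211, 82).
After β⁻: (211, 83).
Z = 83 is bismuth.

Bi-211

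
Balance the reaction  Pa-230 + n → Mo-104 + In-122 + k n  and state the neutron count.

5

Conserve mass number: 231 = 104 + 122 + k, so k = 231 − 226 = 5.
Check atomic number: 91 = 42 + 49 + 0 = 91. ✓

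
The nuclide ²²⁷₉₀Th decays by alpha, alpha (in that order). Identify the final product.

Rn-219

Start: (A, Z) = (227, 90).
After α: (223, 88).
After α: (219, 86).
Z = 86 is radon.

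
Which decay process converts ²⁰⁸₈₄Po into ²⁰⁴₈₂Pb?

alpha decay

ΔA = 204 − 208 = -4; ΔZ = 82 − 84 = -2.
A drops by 4 and Z drops by 2 — the signature of alpha emission.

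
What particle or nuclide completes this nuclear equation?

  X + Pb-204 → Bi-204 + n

Conserve mass number: A + 204 = 204 + 1, so A = 1.
Conserve atomic number: Z + 82 = 83 + 0, so Z = 1.
A = 1 and Z = 1 is H-1 — a proton.

proton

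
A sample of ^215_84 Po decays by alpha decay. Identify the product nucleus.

Pb-211

Alpha decay: mass number changes by -4, atomic number by -2.
A: 215 − 4 = 211; Z: 84 − 2 = 82.
Z = 82 is lead, so the daughter is ^211_82 Pb.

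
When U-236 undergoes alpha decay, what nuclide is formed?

Th-232

Alpha decay: mass number changes by -4, atomic number by -2.
A: 236 − 4 = 232; Z: 92 − 2 = 90.
Z = 90 is thorium, so the daughter is Th-232.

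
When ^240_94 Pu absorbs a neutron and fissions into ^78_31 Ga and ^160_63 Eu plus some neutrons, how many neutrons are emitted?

Conserve mass number: 241 = 78 + 160 + k, so k = 241 − 238 = 3.
Check atomic number: 94 = 31 + 63 + 0 = 94. ✓

3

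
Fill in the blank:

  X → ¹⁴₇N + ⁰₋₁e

C-14

Conserve mass number: A = 14 + 0, so A = 14.
Conserve atomic number: Z = 7 − 1, so Z = 6.
Z = 6 is carbon, so the species is ¹⁴₆C.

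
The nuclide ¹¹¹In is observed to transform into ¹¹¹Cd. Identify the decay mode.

beta-plus decay or electron capture

ΔA = 111 − 111 = 0; ΔZ = 48 − 49 = -1.
A is unchanged and Z drops by 1 — a proton has become a neutron (β⁺ emission or electron capture).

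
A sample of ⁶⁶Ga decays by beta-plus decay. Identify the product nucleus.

Beta-plus decay: mass number changes by +0, atomic number by -1.
A: 66 = 66; Z: 31 − 1 = 30.
Z = 30 is zinc, so the daughter is ⁶⁶Zn.

Zn-66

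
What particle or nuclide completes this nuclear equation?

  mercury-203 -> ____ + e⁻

Conserve mass number: 203 = A + 0, so A = 203.
Conserve atomic number: 80 = Z − 1, so Z = 81.
Z = 81 is thallium, so the species is thallium-203.

Tl-203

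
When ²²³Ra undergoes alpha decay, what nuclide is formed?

Alpha decay: mass number changes by -4, atomic number by -2.
A: 223 − 4 = 219; Z: 88 − 2 = 86.
Z = 86 is radon, so the daughter is ²¹⁹Rn.

Rn-219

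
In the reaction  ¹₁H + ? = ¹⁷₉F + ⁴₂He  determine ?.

Conserve mass number: 1 + A = 17 + 4, so A = 20.
Conserve atomic number: 1 + Z = 9 + 2, so Z = 10.
Z = 10 is neon, so the species is ²⁰₁₀Ne.

Ne-20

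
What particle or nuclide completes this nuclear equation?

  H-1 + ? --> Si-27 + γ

Conserve mass number: 1 + A = 27 + 0, so A = 26.
Conserve atomic number: 1 + Z = 14 + 0, so Z = 13.
Z = 13 is aluminium, so the species is Al-26.

Al-26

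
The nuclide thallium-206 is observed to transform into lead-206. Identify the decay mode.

ΔA = 206 − 206 = 0; ΔZ = 82 − 81 = +1.
A is unchanged and Z rises by 1 — a neutron has become a proton (β⁻ decay).

beta-minus decay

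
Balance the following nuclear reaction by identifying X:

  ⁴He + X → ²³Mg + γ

Ne-19

Conserve mass number: 4 + A = 23 + 0, so A = 19.
Conserve atomic number: 2 + Z = 12 + 0, so Z = 10.
Z = 10 is neon, so the species is ¹⁹Ne.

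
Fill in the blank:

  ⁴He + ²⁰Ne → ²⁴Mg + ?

gamma ray

Conserve mass number: 4 + 20 = 24 + A, so A = 0.
Conserve atomic number: 2 + 10 = 12 + Z, so Z = 0.
A = 0 and Z = 0 is γ — a gamma ray.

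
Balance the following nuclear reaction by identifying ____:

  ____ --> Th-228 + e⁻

Ac-228

Conserve mass number: A = 228 + 0, so A = 228.
Conserve atomic number: Z = 90 − 1, so Z = 89.
Z = 89 is actinium, so the species is Ac-228.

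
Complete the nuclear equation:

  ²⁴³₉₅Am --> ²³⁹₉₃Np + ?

alpha particle

Conserve mass number: 243 = 239 + A, so A = 4.
Conserve atomic number: 95 = 93 + Z, so Z = 2.
A = 4 and Z = 2 is ⁴₂He — an alpha particle.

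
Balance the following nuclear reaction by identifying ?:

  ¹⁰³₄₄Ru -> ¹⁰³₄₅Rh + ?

Conserve mass number: 103 = 103 + A, so A = 0.
Conserve atomic number: 44 = 45 + Z, so Z = -1.
A = 0 and Z = -1 is ⁰₋₁e — a beta-minus particle.

beta-minus particle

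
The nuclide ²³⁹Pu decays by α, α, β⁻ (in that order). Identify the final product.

Start: (A, Z) = (239, 94).
After α: (235, 92).
After α: (231, 90).
After β⁻: (231, 91).
Z = 91 is protactinium.

Pa-231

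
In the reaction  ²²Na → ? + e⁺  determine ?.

Conserve mass number: 22 = A + 0, so A = 22.
Conserve atomic number: 11 = Z + 1, so Z = 10.
Z = 10 is neon, so the species is ²²Ne.

Ne-22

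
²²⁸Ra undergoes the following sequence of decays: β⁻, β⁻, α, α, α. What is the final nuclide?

Po-216

Start: (A, Z) = (228, 88).
After β⁻: (228, 89).
After β⁻: (228, 90).
After α: (224, 88).
After α: (220, 86).
After α: (216, 84).
Z = 84 is polonium.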